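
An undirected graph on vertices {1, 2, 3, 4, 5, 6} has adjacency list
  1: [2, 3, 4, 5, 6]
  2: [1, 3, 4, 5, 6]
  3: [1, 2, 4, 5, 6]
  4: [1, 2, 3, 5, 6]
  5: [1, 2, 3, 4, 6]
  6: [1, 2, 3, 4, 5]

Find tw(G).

5

A width-5 tree decomposition is:
Bags: B1 = {1, 2, 3, 4, 5, 6}
Tree: (single bag)
A single bag containing all 6 vertices is trivially a valid decomposition of width 5. On the other hand G contains the 6-clique {1, 2, 3, 4, 5, 6}. A clique must lie in a single bag of any decomposition, so no decomposition can have width below 5. The upper and lower bounds meet at 5, so that is the treewidth.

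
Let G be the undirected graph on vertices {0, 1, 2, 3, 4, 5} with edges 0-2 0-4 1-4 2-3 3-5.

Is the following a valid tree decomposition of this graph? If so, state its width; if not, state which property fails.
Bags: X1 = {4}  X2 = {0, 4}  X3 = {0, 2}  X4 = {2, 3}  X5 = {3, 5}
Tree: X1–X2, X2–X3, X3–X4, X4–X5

A tree decomposition must satisfy three properties: every vertex lies in some bag; for every edge, both endpoints lie together in some bag; and for every vertex, the bags containing it form a connected subtree. Here vertex 1 appears in no bag, so the decomposition is invalid.

No — vertex 1 appears in no bag.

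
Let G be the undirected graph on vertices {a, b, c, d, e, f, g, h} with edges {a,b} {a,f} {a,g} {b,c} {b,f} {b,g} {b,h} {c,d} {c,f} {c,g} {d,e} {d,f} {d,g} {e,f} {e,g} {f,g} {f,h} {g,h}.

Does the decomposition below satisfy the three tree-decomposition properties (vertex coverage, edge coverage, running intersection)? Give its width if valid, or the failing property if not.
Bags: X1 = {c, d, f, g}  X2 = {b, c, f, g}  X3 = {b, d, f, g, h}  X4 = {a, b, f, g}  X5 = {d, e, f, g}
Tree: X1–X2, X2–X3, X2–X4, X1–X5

A tree decomposition must satisfy three properties: every vertex lies in some bag; for every edge, both endpoints lie together in some bag; and for every vertex, the bags containing it form a connected subtree. Here bags containing vertex d are not connected in the tree, so the decomposition is invalid.

No — bags containing vertex d are not connected in the tree.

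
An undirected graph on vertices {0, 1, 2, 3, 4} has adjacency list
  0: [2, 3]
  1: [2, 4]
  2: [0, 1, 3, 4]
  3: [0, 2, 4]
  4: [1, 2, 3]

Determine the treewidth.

A width-2 tree decomposition is:
Bags: B1 = {2, 3, 4}  B2 = {0, 2, 3}  B3 = {1, 2, 4}
Tree: B1–B2, B1–B3
Every bag has size at most 3, so the width is 3 − 1 = 2 and tw(G) ≤ 2. On the other hand G contains the 3-clique {1, 2, 4}. A clique must lie in a single bag of any decomposition, so no decomposition can have width below 2. Combining the bounds, tw(G) = 2.

2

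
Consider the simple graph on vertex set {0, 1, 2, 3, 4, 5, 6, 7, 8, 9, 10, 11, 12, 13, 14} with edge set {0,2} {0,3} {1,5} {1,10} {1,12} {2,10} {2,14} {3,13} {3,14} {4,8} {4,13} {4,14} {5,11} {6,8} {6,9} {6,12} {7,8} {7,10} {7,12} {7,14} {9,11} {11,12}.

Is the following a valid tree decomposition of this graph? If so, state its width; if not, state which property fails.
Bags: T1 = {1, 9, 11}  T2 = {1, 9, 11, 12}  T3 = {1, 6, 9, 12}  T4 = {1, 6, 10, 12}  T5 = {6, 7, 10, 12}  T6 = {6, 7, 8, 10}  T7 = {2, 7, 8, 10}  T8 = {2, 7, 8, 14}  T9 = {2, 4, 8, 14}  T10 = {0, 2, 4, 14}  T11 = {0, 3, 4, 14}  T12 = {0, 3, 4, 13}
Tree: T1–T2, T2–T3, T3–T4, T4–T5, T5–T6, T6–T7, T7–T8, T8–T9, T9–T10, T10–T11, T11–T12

No — vertex 5 appears in no bag.

A tree decomposition must satisfy three properties: every vertex lies in some bag; for every edge, both endpoints lie together in some bag; and for every vertex, the bags containing it form a connected subtree. Here vertex 5 appears in no bag, so the decomposition is invalid.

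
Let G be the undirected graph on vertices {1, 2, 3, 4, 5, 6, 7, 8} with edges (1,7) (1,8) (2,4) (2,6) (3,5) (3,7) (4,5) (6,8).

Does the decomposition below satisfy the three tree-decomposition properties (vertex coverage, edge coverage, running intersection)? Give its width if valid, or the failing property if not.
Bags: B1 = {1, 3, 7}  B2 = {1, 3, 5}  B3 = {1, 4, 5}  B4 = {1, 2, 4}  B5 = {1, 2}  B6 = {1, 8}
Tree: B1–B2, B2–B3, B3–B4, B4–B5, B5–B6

No — vertex 6 appears in no bag.

A tree decomposition must satisfy three properties: every vertex lies in some bag; for every edge, both endpoints lie together in some bag; and for every vertex, the bags containing it form a connected subtree. Here vertex 6 appears in no bag, so the decomposition is invalid.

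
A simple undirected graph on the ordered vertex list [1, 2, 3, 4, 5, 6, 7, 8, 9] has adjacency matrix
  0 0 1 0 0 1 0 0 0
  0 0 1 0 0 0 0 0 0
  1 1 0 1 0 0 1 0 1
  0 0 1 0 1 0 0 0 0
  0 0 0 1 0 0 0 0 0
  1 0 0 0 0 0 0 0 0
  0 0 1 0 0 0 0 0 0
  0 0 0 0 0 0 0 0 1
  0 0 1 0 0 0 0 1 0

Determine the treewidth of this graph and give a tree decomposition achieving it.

Every bag has size at most 2, so the width is 2 − 1 = 1 and tw(G) ≤ 1. Any graph with an edge has treewidth ≥ 1, and G has the edge 7–3. Combining the bounds, tw(G) = 1.

Treewidth 1.
One such decomposition:
Bags: B1 = {3, 7}  B2 = {3, 4}  B3 = {1, 3}  B4 = {3, 9}  B5 = {4, 5}  B6 = {1, 6}  B7 = {2, 3}  B8 = {8, 9}
Tree: B1–B2, B2–B3, B3–B4, B2–B5, B3–B6, B1–B7, B4–B8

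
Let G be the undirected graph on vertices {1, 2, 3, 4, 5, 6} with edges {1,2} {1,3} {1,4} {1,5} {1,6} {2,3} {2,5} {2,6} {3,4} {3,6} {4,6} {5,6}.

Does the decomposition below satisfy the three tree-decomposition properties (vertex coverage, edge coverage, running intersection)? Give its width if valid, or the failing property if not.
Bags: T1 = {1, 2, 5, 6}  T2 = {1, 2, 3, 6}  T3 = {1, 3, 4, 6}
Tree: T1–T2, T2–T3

Yes; width 3.

Checking the three conditions: (i) the bags cover all of {1, 2, 3, 4, 5, 6}; (ii) for each edge, some bag contains both endpoints; (iii) the bags containing any fixed vertex form a subtree. All hold, so the decomposition is valid with width 4 − 1 = 3.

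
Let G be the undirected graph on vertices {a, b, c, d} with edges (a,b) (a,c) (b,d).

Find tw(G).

1

A width-1 tree decomposition is:
Bags: B1 = {a, b}  B2 = {b, d}  B3 = {a, c}
Tree: B1–B2, B1–B3
Each bag holds 2 vertices, so the decomposition has width 1, which upper-bounds the treewidth. G has an edge, so its treewidth is at least 1. Combining the bounds, tw(G) = 1.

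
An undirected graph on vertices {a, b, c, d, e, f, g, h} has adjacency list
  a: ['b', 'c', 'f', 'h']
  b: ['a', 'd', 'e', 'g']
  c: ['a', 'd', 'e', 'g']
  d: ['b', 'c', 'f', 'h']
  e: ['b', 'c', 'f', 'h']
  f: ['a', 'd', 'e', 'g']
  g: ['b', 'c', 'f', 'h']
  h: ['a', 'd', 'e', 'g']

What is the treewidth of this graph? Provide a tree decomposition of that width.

Each bag holds 5 vertices, so the decomposition has width 4, which upper-bounds the treewidth. For the lower bound: the 5 vertex sets {d,h}, {f,g}, {c,e}, {b}, {a} are disjoint, each induces a connected subgraph, and every pair is joined by at least one edge of G. Contracting each set to a single vertex therefore yields K_{5} as a minor, and since treewidth is minor-monotone, tw(G) ≥ tw(K_{5}) = 4. Hence tw(G) = 4 exactly.

Treewidth 4.
One optimal decomposition is:
Bags: B1 = {b, c, d, f, h}  B2 = {b, c, f, g, h}  B3 = {b, c, e, f, h}  B4 = {a, b, c, f, h}
Tree: B1–B2, B2–B3, B3–B4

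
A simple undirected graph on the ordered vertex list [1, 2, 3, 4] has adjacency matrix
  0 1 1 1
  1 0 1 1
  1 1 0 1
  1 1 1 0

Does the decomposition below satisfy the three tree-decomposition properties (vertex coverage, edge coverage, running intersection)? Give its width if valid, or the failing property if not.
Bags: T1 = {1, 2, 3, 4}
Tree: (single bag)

Yes; width 3.

Every vertex of G appears in some bag (union = {1, 2, 3, 4}); every edge is covered by a bag; and for each vertex v the set of bags containing v is connected in the bag tree. The decomposition is therefore valid. The largest bag has 4 vertices, so the width is 3.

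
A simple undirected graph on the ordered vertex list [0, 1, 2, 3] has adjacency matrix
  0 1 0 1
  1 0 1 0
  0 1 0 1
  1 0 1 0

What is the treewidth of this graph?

A width-2 tree decomposition is:
Bags: B1 = {1, 2, 3}  B2 = {0, 1, 3}
Tree: B1–B2
Each bag holds 3 vertices, so the decomposition has width 2, which upper-bounds the treewidth. For the lower bound, G contains the cycle 1–2–3–0–1, so G is not a forest; only forests have treewidth ≤ 1, hence tw(G) ≥ 2. Hence tw(G) = 2 exactly.

2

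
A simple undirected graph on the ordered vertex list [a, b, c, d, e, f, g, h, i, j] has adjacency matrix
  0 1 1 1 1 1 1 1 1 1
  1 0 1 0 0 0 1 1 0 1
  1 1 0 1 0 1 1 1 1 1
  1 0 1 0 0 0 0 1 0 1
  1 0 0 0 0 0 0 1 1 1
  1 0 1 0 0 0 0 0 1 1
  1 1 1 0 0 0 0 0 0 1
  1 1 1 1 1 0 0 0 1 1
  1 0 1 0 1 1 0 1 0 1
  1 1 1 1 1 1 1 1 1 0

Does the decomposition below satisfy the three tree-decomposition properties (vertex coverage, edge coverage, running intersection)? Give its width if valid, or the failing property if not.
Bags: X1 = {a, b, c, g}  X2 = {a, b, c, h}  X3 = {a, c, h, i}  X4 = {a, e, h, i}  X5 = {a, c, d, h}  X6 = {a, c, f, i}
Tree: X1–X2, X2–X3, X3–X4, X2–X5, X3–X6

No — vertex j appears in no bag.

A tree decomposition must satisfy three properties: every vertex lies in some bag; for every edge, both endpoints lie together in some bag; and for every vertex, the bags containing it form a connected subtree. Here vertex j appears in no bag, so the decomposition is invalid.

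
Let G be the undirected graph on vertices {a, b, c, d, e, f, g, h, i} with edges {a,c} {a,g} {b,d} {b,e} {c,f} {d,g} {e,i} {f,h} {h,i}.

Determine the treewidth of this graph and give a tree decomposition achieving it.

Treewidth 2.
Bags: B1 = {e, h, i}  B2 = {e, f, h}  B3 = {c, e, f}  B4 = {a, c, e}  B5 = {a, e, g}  B6 = {d, e, g}  B7 = {b, d, e}
Tree: B1–B2, B2–B3, B3–B4, B4–B5, B5–B6, B6–B7

Each bag holds 3 vertices, so the decomposition has width 2, which upper-bounds the treewidth. Since e–i–h–f–c–a–g–d–b–e is a cycle in G, G is not acyclic. Forests are exactly the graphs of treewidth ≤ 1, so tw(G) ≥ 2. The upper and lower bounds meet at 2, so that is the treewidth.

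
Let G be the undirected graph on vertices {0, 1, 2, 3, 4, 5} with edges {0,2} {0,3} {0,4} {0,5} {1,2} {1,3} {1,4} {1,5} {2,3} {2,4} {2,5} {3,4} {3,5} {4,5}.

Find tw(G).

4

A width-4 tree decomposition is:
Bags: B1 = {1, 2, 3, 4, 5}  B2 = {0, 2, 3, 4, 5}
Tree: B1–B2
Every bag has size at most 5, so the width is 5 − 1 = 4 and tw(G) ≤ 4. For the lower bound, the 5 vertices {0, 2, 3, 4, 5} are pairwise adjacent, and any tree decomposition puts a clique entirely inside one bag — forcing width ≥ 4. Hence tw(G) = 4 exactly.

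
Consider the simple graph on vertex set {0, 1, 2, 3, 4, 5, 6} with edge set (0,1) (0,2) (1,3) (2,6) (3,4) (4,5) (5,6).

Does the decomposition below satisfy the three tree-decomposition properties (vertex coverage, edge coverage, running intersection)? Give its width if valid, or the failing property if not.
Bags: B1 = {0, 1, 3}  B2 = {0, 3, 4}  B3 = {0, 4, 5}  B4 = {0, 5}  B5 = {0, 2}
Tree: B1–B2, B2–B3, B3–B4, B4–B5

No — vertex 6 appears in no bag.

A tree decomposition must satisfy three properties: every vertex lies in some bag; for every edge, both endpoints lie together in some bag; and for every vertex, the bags containing it form a connected subtree. Here vertex 6 appears in no bag, so the decomposition is invalid.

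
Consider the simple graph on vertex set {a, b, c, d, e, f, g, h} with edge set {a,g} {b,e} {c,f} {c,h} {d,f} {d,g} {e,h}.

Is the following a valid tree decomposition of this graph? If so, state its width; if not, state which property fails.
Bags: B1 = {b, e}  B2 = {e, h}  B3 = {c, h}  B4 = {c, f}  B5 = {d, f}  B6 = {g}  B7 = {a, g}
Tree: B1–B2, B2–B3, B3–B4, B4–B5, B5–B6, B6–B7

No — edge (d,g) lies in no bag.

A tree decomposition must satisfy three properties: every vertex lies in some bag; for every edge, both endpoints lie together in some bag; and for every vertex, the bags containing it form a connected subtree. Here edge (d,g) lies in no bag, so the decomposition is invalid.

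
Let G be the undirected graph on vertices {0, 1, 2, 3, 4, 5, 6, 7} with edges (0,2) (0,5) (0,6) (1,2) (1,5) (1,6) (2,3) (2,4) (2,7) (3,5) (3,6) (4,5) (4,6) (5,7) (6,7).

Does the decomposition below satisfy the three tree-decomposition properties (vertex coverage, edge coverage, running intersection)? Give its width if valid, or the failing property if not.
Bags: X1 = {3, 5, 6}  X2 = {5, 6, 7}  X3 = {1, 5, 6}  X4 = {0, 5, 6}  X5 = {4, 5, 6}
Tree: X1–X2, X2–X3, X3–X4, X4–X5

No — vertex 2 appears in no bag.

A tree decomposition must satisfy three properties: every vertex lies in some bag; for every edge, both endpoints lie together in some bag; and for every vertex, the bags containing it form a connected subtree. Here vertex 2 appears in no bag, so the decomposition is invalid.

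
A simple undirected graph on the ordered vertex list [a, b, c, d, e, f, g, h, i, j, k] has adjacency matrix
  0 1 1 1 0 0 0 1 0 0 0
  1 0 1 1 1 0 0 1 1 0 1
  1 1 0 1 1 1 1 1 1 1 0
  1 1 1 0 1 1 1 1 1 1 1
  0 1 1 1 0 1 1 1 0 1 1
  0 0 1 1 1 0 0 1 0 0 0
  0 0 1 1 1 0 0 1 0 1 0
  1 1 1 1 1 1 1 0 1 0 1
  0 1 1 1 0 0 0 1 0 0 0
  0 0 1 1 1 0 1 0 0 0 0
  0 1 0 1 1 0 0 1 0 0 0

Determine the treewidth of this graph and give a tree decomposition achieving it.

The largest bag has 5 vertices, giving width 4; this decomposition certifies tw(G) ≤ 4. On the other hand G contains the 5-clique {c, d, e, g, j}. A clique must lie in a single bag of any decomposition, so no decomposition can have width below 4. Therefore the treewidth is 4.

Treewidth 4.
One optimal decomposition is:
Bags: B1 = {b, c, d, e, h}  B2 = {c, d, e, g, h}  B3 = {b, d, e, h, k}  B4 = {c, d, e, g, j}  B5 = {c, d, e, f, h}  B6 = {b, c, d, h, i}  B7 = {a, b, c, d, h}
Tree: B1–B2, B1–B3, B2–B4, B2–B5, B1–B6, B1–B7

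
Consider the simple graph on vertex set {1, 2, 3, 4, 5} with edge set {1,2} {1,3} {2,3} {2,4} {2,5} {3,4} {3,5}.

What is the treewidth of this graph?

A width-2 tree decomposition is:
Bags: B1 = {1, 2, 3}  B2 = {2, 3, 4}  B3 = {2, 3, 5}
Tree: B1–B2, B1–B3
The largest bag has 3 vertices, giving width 2; this decomposition certifies tw(G) ≤ 2. For the lower bound, the 3 vertices {1, 2, 3} are pairwise adjacent, and any tree decomposition puts a clique entirely inside one bag — forcing width ≥ 2. Therefore the treewidth is 2.

2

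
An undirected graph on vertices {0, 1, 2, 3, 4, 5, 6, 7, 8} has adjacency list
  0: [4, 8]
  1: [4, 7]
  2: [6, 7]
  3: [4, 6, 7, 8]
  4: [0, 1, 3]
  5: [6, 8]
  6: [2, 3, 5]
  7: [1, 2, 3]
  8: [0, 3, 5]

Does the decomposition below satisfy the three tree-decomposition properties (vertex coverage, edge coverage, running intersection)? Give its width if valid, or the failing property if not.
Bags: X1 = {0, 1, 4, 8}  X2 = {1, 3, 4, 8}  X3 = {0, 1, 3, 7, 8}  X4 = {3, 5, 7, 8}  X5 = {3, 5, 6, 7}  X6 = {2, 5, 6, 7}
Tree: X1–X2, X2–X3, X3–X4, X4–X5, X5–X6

A tree decomposition must satisfy three properties: every vertex lies in some bag; for every edge, both endpoints lie together in some bag; and for every vertex, the bags containing it form a connected subtree. Here bags containing vertex 0 are not connected in the tree, so the decomposition is invalid.

No — bags containing vertex 0 are not connected in the tree.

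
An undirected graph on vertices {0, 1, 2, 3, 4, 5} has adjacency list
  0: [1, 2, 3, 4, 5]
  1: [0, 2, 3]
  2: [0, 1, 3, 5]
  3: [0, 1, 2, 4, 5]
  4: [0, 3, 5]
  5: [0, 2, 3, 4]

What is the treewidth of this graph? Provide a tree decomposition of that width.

Treewidth 3.
One optimal decomposition is:
Bags: B1 = {0, 1, 2, 3}  B2 = {0, 2, 3, 5}  B3 = {0, 3, 4, 5}
Tree: B1–B2, B2–B3

The largest bag has 4 vertices, giving width 3; this decomposition certifies tw(G) ≤ 3. For the lower bound, the 4 vertices {0, 1, 2, 3} are pairwise adjacent, and any tree decomposition puts a clique entirely inside one bag — forcing width ≥ 3. Therefore the treewidth is 3.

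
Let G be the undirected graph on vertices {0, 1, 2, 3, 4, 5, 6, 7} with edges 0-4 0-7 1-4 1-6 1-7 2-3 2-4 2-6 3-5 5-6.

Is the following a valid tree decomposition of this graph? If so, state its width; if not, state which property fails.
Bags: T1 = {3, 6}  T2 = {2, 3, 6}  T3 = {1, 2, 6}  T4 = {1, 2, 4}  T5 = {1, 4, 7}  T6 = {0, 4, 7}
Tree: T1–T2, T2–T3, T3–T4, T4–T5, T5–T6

A tree decomposition must satisfy three properties: every vertex lies in some bag; for every edge, both endpoints lie together in some bag; and for every vertex, the bags containing it form a connected subtree. Here vertex 5 appears in no bag, so the decomposition is invalid.

No — vertex 5 appears in no bag.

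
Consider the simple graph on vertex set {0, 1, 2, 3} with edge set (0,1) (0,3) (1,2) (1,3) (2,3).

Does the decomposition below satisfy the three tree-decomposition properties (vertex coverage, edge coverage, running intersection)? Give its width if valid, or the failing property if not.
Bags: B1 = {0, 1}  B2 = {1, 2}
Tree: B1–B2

A tree decomposition must satisfy three properties: every vertex lies in some bag; for every edge, both endpoints lie together in some bag; and for every vertex, the bags containing it form a connected subtree. Here vertex 3 appears in no bag, so the decomposition is invalid.

No — vertex 3 appears in no bag.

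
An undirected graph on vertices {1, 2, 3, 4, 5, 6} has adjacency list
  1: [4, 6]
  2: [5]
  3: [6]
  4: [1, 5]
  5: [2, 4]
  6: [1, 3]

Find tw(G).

A width-1 tree decomposition is:
Bags: B1 = {3, 6}  B2 = {1, 6}  B3 = {1, 4}  B4 = {4, 5}  B5 = {2, 5}
Tree: B1–B2, B2–B3, B3–B4, B4–B5
Every bag has size at most 2, so the width is 2 − 1 = 1 and tw(G) ≤ 1. Any graph with an edge has treewidth ≥ 1, and G has the edge 3–6. The upper and lower bounds meet at 1, so that is the treewidth.

1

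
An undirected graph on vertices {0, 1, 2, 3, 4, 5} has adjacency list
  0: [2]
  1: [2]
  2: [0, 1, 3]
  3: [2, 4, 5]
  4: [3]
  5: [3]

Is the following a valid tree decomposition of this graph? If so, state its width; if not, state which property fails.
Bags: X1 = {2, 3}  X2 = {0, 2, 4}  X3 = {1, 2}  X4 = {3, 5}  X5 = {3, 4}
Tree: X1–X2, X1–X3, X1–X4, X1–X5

A tree decomposition must satisfy three properties: every vertex lies in some bag; for every edge, both endpoints lie together in some bag; and for every vertex, the bags containing it form a connected subtree. Here bags containing vertex 4 are not connected in the tree, so the decomposition is invalid.

No — bags containing vertex 4 are not connected in the tree.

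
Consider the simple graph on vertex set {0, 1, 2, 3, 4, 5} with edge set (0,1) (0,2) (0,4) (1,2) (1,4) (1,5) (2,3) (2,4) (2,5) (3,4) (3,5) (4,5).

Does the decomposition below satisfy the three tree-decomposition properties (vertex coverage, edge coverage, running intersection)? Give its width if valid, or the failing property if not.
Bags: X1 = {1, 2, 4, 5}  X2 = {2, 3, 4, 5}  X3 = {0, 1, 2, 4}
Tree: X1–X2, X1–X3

Yes; width 3.

Checking the three conditions: (i) the bags cover all of {0, 1, 2, 3, 4, 5}; (ii) for each edge, some bag contains both endpoints; (iii) the bags containing any fixed vertex form a subtree. All hold, so the decomposition is valid with width 4 − 1 = 3.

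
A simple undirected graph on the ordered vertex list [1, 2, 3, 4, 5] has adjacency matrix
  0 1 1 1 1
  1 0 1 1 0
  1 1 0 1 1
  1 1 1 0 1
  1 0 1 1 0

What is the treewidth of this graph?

3

A width-3 tree decomposition is:
Bags: B1 = {1, 3, 4, 5}  B2 = {1, 2, 3, 4}
Tree: B1–B2
Each bag holds 4 vertices, so the decomposition has width 3, which upper-bounds the treewidth. On the other hand G contains the 4-clique {1, 2, 3, 4}. A clique must lie in a single bag of any decomposition, so no decomposition can have width below 3. Therefore the treewidth is 3.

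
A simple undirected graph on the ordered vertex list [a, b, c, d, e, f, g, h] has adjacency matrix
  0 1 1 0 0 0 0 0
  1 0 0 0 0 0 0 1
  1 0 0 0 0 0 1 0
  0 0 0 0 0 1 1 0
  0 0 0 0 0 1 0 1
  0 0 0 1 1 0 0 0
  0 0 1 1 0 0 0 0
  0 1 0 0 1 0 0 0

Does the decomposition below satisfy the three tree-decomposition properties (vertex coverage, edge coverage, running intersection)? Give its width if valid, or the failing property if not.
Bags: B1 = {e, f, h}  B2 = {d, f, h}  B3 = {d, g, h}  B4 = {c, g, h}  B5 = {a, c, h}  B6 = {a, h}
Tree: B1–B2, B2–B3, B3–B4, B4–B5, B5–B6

No — vertex b appears in no bag.

A tree decomposition must satisfy three properties: every vertex lies in some bag; for every edge, both endpoints lie together in some bag; and for every vertex, the bags containing it form a connected subtree. Here vertex b appears in no bag, so the decomposition is invalid.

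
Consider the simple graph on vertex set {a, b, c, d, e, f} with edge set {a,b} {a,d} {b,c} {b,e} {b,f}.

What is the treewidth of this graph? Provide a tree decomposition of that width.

The largest bag has 2 vertices, giving width 1; this decomposition certifies tw(G) ≤ 1. Since G has at least one edge (e.g. b–e), it is not an edgeless graph, so tw(G) ≥ 1. Hence tw(G) = 1 exactly.

Treewidth 1.
One such decomposition:
Bags: B1 = {b, e}  B2 = {a, b}  B3 = {a, d}  B4 = {b, c}  B5 = {b, f}
Tree: B1–B2, B2–B3, B1–B4, B1–B5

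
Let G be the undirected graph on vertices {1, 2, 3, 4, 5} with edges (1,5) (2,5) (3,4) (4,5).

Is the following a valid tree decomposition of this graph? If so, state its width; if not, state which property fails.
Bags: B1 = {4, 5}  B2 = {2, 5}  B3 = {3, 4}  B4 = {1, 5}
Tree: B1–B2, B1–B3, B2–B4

Yes; width 1.

Checking the three conditions: (i) the bags cover all of {1, 2, 3, 4, 5}; (ii) for each edge, some bag contains both endpoints; (iii) the bags containing any fixed vertex form a subtree. All hold, so the decomposition is valid with width 2 − 1 = 1.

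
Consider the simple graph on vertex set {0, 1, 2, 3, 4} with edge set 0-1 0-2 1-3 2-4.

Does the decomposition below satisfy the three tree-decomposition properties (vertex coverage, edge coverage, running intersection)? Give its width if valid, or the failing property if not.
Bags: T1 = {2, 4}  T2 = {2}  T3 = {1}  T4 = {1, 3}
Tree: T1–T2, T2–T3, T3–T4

No — vertex 0 appears in no bag.

A tree decomposition must satisfy three properties: every vertex lies in some bag; for every edge, both endpoints lie together in some bag; and for every vertex, the bags containing it form a connected subtree. Here vertex 0 appears in no bag, so the decomposition is invalid.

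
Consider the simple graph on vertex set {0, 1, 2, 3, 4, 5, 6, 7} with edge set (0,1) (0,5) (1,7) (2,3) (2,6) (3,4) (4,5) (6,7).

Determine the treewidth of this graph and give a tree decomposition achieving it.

Treewidth 2.
One optimal decomposition is:
Bags: B1 = {2, 6, 7}  B2 = {2, 3, 7}  B3 = {3, 4, 7}  B4 = {4, 5, 7}  B5 = {0, 5, 7}  B6 = {0, 1, 7}
Tree: B1–B2, B2–B3, B3–B4, B4–B5, B5–B6

Each bag holds 3 vertices, so the decomposition has width 2, which upper-bounds the treewidth. For the lower bound, G contains the cycle 7–6–2–3–4–5–0–1–7, so G is not a forest; only forests have treewidth ≤ 1, hence tw(G) ≥ 2. Combining the bounds, tw(G) = 2.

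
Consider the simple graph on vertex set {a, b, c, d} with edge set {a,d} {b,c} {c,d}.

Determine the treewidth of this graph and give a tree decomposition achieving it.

Treewidth 1.
One optimal decomposition is:
Bags: B1 = {c, d}  B2 = {a, d}  B3 = {b, c}
Tree: B1–B2, B1–B3

Each bag holds 2 vertices, so the decomposition has width 1, which upper-bounds the treewidth. Any graph with an edge has treewidth ≥ 1, and G has the edge c–d. The upper and lower bounds meet at 1, so that is the treewidth.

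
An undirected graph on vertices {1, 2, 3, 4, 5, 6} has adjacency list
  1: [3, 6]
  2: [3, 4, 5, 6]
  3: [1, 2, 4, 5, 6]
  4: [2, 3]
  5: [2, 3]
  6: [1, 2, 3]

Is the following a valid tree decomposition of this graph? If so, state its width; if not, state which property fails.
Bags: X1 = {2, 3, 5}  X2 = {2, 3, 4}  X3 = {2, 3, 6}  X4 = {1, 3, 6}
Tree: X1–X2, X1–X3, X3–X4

Yes; width 2.

Every vertex of G appears in some bag (union = {1, 2, 3, 4, 5, 6}); every edge is covered by a bag; and for each vertex v the set of bags containing v is connected in the bag tree. The decomposition is therefore valid. The largest bag has 3 vertices, so the width is 2.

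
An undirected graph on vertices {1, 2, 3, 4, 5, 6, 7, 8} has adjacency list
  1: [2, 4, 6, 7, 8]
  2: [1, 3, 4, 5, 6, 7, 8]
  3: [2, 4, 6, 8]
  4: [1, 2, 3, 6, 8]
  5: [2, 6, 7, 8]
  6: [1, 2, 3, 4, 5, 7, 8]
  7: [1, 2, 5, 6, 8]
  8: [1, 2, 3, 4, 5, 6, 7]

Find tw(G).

A width-4 tree decomposition is:
Bags: B1 = {1, 2, 6, 7, 8}  B2 = {1, 2, 4, 6, 8}  B3 = {2, 3, 4, 6, 8}  B4 = {2, 5, 6, 7, 8}
Tree: B1–B2, B2–B3, B1–B4
Each bag holds 5 vertices, so the decomposition has width 4, which upper-bounds the treewidth. For the lower bound, the 5 vertices {1, 2, 4, 6, 8} are pairwise adjacent, and any tree decomposition puts a clique entirely inside one bag — forcing width ≥ 4. Combining the bounds, tw(G) = 4.

4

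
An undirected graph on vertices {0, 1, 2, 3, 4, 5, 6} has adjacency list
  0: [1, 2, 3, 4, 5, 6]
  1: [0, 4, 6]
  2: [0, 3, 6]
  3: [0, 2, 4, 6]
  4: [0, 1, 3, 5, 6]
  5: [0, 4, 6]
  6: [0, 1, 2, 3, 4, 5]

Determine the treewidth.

3

A width-3 tree decomposition is:
Bags: B1 = {0, 2, 3, 6}  B2 = {0, 3, 4, 6}  B3 = {0, 4, 5, 6}  B4 = {0, 1, 4, 6}
Tree: B1–B2, B2–B3, B2–B4
Every bag has size at most 4, so the width is 4 − 1 = 3 and tw(G) ≤ 3. Conversely, {0, 2, 3, 6} is a clique of size 4, and the vertices of any clique must share a bag in every tree decomposition; so some bag has ≥ 4 vertices and tw(G) ≥ 3. The upper and lower bounds meet at 3, so that is the treewidth.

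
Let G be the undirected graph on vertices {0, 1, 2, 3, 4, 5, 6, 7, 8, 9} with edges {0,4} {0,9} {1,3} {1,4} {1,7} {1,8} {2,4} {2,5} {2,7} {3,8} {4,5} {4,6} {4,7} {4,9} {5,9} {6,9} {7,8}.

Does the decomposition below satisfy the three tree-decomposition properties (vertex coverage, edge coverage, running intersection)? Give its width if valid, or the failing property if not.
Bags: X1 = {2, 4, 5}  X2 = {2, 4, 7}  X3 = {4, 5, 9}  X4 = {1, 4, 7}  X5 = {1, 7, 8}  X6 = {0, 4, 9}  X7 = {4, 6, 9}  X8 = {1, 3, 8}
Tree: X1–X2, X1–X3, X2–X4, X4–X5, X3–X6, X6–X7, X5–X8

Every vertex of G appears in some bag (union = {0, 1, 2, 3, 4, 5, 6, 7, 8, 9}); every edge is covered by a bag; and for each vertex v the set of bags containing v is connected in the bag tree. The decomposition is therefore valid. The largest bag has 3 vertices, so the width is 2.

Yes; width 2.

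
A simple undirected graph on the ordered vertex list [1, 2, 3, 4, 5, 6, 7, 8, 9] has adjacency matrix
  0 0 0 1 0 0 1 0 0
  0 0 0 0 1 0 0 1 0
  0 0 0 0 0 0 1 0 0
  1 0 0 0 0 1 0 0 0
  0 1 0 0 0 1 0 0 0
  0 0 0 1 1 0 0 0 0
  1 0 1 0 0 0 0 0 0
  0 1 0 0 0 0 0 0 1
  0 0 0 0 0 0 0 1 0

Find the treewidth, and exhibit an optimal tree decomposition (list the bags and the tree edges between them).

The largest bag has 2 vertices, giving width 1; this decomposition certifies tw(G) ≤ 1. Since G has at least one edge (e.g. 9–8), it is not an edgeless graph, so tw(G) ≥ 1. The upper and lower bounds meet at 1, so that is the treewidth.

Treewidth 1.
One optimal decomposition is:
Bags: B1 = {8, 9}  B2 = {2, 8}  B3 = {2, 5}  B4 = {5, 6}  B5 = {4, 6}  B6 = {1, 4}  B7 = {1, 7}  B8 = {3, 7}
Tree: B1–B2, B2–B3, B3–B4, B4–B5, B5–B6, B6–B7, B7–B8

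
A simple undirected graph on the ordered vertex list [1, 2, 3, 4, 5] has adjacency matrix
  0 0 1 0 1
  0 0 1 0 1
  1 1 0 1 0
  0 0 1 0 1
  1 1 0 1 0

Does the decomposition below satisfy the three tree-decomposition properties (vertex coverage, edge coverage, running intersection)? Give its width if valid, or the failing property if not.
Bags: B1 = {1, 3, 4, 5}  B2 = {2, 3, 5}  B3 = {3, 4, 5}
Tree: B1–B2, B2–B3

No — bags containing vertex 4 are not connected in the tree.

A tree decomposition must satisfy three properties: every vertex lies in some bag; for every edge, both endpoints lie together in some bag; and for every vertex, the bags containing it form a connected subtree. Here bags containing vertex 4 are not connected in the tree, so the decomposition is invalid.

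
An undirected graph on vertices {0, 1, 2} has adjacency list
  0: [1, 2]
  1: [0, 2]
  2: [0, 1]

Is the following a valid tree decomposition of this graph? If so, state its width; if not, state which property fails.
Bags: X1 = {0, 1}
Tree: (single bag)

A tree decomposition must satisfy three properties: every vertex lies in some bag; for every edge, both endpoints lie together in some bag; and for every vertex, the bags containing it form a connected subtree. Here vertex 2 appears in no bag, so the decomposition is invalid.

No — vertex 2 appears in no bag.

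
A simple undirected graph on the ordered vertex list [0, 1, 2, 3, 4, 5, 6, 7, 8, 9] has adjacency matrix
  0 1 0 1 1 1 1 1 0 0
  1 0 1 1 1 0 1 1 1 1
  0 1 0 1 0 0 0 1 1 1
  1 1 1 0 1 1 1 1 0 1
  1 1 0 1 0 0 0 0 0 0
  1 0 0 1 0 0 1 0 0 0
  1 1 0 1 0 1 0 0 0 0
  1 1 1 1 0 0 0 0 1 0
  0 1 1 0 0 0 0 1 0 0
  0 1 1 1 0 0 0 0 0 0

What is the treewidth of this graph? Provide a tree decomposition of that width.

Each bag holds 4 vertices, so the decomposition has width 3, which upper-bounds the treewidth. Conversely, {1, 2, 7, 8} is a clique of size 4, and the vertices of any clique must share a bag in every tree decomposition; so some bag has ≥ 4 vertices and tw(G) ≥ 3. The upper and lower bounds meet at 3, so that is the treewidth.

Treewidth 3.
Bags: B1 = {0, 1, 3, 7}  B2 = {1, 2, 3, 7}  B3 = {1, 2, 7, 8}  B4 = {1, 2, 3, 9}  B5 = {0, 1, 3, 6}  B6 = {0, 3, 5, 6}  B7 = {0, 1, 3, 4}
Tree: B1–B2, B2–B3, B2–B4, B1–B5, B5–B6, B1–B7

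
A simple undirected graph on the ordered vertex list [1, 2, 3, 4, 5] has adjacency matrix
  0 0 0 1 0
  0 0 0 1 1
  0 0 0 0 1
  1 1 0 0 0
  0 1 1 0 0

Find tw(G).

1

A width-1 tree decomposition is:
Bags: B1 = {3, 5}  B2 = {2, 5}  B3 = {2, 4}  B4 = {1, 4}
Tree: B1–B2, B2–B3, B3–B4
Every bag has size at most 2, so the width is 2 − 1 = 1 and tw(G) ≤ 1. G has an edge, so its treewidth is at least 1. Therefore the treewidth is 1.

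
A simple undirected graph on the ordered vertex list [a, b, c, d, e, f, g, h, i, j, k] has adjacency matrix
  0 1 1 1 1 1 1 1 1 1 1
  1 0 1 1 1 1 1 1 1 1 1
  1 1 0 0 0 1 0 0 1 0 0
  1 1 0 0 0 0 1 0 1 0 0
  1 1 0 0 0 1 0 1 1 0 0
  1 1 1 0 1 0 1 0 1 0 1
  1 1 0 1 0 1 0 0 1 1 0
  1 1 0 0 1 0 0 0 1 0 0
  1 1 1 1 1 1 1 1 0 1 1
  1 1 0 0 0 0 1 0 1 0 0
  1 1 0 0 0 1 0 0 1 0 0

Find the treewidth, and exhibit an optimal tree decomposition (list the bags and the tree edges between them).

The largest bag has 5 vertices, giving width 4; this decomposition certifies tw(G) ≤ 4. Conversely, {a, b, d, g, i} is a clique of size 5, and the vertices of any clique must share a bag in every tree decomposition; so some bag has ≥ 5 vertices and tw(G) ≥ 4. Combining the bounds, tw(G) = 4.

Treewidth 4.
Bags: B1 = {a, b, e, f, i}  B2 = {a, b, c, f, i}  B3 = {a, b, f, i, k}  B4 = {a, b, f, g, i}  B5 = {a, b, g, i, j}  B6 = {a, b, d, g, i}  B7 = {a, b, e, h, i}
Tree: B1–B2, B2–B3, B3–B4, B4–B5, B5–B6, B1–B7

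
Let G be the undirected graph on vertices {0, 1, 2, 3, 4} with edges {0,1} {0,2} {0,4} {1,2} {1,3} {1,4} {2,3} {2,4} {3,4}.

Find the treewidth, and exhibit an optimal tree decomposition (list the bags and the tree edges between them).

Treewidth 3.
Bags: B1 = {1, 2, 3, 4}  B2 = {0, 1, 2, 4}
Tree: B1–B2

Every bag has size at most 4, so the width is 4 − 1 = 3 and tw(G) ≤ 3. Conversely, {0, 1, 2, 4} is a clique of size 4, and the vertices of any clique must share a bag in every tree decomposition; so some bag has ≥ 4 vertices and tw(G) ≥ 3. The upper and lower bounds meet at 3, so that is the treewidth.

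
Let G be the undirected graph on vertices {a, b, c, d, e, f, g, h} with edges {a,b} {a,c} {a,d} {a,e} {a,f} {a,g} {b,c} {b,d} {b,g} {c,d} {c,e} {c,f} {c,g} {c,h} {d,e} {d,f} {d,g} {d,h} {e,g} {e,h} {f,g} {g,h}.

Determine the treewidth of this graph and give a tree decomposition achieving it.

Treewidth 4.
One optimal decomposition is:
Bags: B1 = {a, c, d, f, g}  B2 = {a, c, d, e, g}  B3 = {c, d, e, g, h}  B4 = {a, b, c, d, g}
Tree: B1–B2, B2–B3, B2–B4

Each bag holds 5 vertices, so the decomposition has width 4, which upper-bounds the treewidth. For the lower bound, the 5 vertices {c, d, e, g, h} are pairwise adjacent, and any tree decomposition puts a clique entirely inside one bag — forcing width ≥ 4. Combining the bounds, tw(G) = 4.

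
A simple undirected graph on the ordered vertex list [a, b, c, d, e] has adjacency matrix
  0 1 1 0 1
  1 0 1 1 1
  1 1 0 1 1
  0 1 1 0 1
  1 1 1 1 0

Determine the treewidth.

A width-3 tree decomposition is:
Bags: B1 = {a, b, c, e}  B2 = {b, c, d, e}
Tree: B1–B2
Every bag has size at most 4, so the width is 4 − 1 = 3 and tw(G) ≤ 3. On the other hand G contains the 4-clique {b, c, d, e}. A clique must lie in a single bag of any decomposition, so no decomposition can have width below 3. Therefore the treewidth is 3.

3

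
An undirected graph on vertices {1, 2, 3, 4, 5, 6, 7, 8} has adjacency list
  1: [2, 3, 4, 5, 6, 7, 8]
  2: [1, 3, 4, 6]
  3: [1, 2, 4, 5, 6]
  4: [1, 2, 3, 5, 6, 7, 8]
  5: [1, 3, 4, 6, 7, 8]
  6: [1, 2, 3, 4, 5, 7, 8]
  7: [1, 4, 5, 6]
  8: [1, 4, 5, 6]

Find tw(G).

4

A width-4 tree decomposition is:
Bags: B1 = {1, 4, 5, 6, 8}  B2 = {1, 3, 4, 5, 6}  B3 = {1, 4, 5, 6, 7}  B4 = {1, 2, 3, 4, 6}
Tree: B1–B2, B2–B3, B2–B4
Every bag has size at most 5, so the width is 5 − 1 = 4 and tw(G) ≤ 4. On the other hand G contains the 5-clique {1, 2, 3, 4, 6}. A clique must lie in a single bag of any decomposition, so no decomposition can have width below 4. Hence tw(G) = 4 exactly.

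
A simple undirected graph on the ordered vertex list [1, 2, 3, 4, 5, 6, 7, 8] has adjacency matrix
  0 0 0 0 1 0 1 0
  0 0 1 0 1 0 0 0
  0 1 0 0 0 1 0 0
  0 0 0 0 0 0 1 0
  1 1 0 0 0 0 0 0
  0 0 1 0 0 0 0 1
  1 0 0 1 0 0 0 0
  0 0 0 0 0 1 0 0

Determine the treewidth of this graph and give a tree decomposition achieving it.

Treewidth 1.
One optimal decomposition is:
Bags: B1 = {4, 7}  B2 = {1, 7}  B3 = {1, 5}  B4 = {2, 5}  B5 = {2, 3}  B6 = {3, 6}  B7 = {6, 8}
Tree: B1–B2, B2–B3, B3–B4, B4–B5, B5–B6, B6–B7

Each bag holds 2 vertices, so the decomposition has width 1, which upper-bounds the treewidth. Any graph with an edge has treewidth ≥ 1, and G has the edge 4–7. Combining the bounds, tw(G) = 1.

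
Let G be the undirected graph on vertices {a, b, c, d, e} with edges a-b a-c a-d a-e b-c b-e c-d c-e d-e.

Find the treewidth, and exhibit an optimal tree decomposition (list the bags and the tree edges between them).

Every bag has size at most 4, so the width is 4 − 1 = 3 and tw(G) ≤ 3. Conversely, {a, c, d, e} is a clique of size 4, and the vertices of any clique must share a bag in every tree decomposition; so some bag has ≥ 4 vertices and tw(G) ≥ 3. The upper and lower bounds meet at 3, so that is the treewidth.

Treewidth 3.
Bags: B1 = {a, c, d, e}  B2 = {a, b, c, e}
Tree: B1–B2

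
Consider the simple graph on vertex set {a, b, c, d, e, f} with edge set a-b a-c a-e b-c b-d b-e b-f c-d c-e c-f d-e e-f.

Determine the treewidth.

3

A width-3 tree decomposition is:
Bags: B1 = {a, b, c, e}  B2 = {b, c, e, f}  B3 = {b, c, d, e}
Tree: B1–B2, B2–B3
Each bag holds 4 vertices, so the decomposition has width 3, which upper-bounds the treewidth. For the lower bound, the 4 vertices {b, c, d, e} are pairwise adjacent, and any tree decomposition puts a clique entirely inside one bag — forcing width ≥ 3. Hence tw(G) = 3 exactly.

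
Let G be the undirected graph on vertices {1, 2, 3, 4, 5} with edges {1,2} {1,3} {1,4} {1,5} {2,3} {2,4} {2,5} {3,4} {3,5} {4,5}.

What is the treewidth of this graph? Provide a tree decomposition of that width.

Treewidth 4.
Bags: B1 = {1, 2, 3, 4, 5}
Tree: (single bag)

With just one bag of size 5, the width is 5 − 1 = 4, so tw(G) ≤ 4. Conversely, {1, 2, 3, 4, 5} is a clique of size 5, and the vertices of any clique must share a bag in every tree decomposition; so some bag has ≥ 5 vertices and tw(G) ≥ 4. Combining the bounds, tw(G) = 4.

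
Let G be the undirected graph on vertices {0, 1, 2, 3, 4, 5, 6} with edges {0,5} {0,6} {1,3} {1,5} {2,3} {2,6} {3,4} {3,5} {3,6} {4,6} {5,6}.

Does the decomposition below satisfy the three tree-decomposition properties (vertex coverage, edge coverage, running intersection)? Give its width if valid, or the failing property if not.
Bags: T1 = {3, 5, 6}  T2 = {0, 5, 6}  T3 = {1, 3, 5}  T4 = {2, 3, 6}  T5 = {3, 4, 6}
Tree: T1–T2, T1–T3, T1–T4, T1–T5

Yes; width 2.

Checking the three conditions: (i) the bags cover all of {0, 1, 2, 3, 4, 5, 6}; (ii) for each edge, some bag contains both endpoints; (iii) the bags containing any fixed vertex form a subtree. All hold, so the decomposition is valid with width 3 − 1 = 2.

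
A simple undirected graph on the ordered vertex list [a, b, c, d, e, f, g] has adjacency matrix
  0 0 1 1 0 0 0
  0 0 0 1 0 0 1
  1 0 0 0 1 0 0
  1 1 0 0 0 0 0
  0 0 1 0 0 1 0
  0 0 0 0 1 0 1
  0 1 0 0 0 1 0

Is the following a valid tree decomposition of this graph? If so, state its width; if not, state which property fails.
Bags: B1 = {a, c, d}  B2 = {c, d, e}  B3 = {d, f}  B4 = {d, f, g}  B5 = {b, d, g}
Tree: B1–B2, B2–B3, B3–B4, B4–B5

A tree decomposition must satisfy three properties: every vertex lies in some bag; for every edge, both endpoints lie together in some bag; and for every vertex, the bags containing it form a connected subtree. Here edge (e,f) lies in no bag, so the decomposition is invalid.

No — edge (e,f) lies in no bag.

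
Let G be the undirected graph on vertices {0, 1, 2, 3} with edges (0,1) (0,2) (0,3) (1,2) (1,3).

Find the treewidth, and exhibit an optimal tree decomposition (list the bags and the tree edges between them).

The largest bag has 3 vertices, giving width 2; this decomposition certifies tw(G) ≤ 2. On the other hand G contains the 3-clique {0, 1, 2}. A clique must lie in a single bag of any decomposition, so no decomposition can have width below 2. Hence tw(G) = 2 exactly.

Treewidth 2.
One optimal decomposition is:
Bags: B1 = {0, 1, 3}  B2 = {0, 1, 2}
Tree: B1–B2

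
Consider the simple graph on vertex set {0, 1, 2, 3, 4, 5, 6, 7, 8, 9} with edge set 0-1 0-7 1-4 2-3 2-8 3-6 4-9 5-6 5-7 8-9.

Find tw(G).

A width-2 tree decomposition is:
Bags: B1 = {0, 1, 7}  B2 = {1, 5, 7}  B3 = {1, 5, 6}  B4 = {1, 3, 6}  B5 = {1, 2, 3}  B6 = {1, 2, 8}  B7 = {1, 8, 9}  B8 = {1, 4, 9}
Tree: B1–B2, B2–B3, B3–B4, B4–B5, B5–B6, B6–B7, B7–B8
Each bag holds 3 vertices, so the decomposition has width 2, which upper-bounds the treewidth. For the lower bound, G contains the cycle 1–0–7–5–6–3–2–8–9–4–1, so G is not a forest; only forests have treewidth ≤ 1, hence tw(G) ≥ 2. Therefore the treewidth is 2.

2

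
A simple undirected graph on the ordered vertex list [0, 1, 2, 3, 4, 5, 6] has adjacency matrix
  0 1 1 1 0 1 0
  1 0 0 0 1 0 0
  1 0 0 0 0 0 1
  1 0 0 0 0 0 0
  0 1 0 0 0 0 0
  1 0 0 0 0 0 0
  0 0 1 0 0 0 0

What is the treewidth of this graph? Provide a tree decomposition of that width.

Treewidth 1.
Bags: B1 = {0, 2}  B2 = {0, 1}  B3 = {2, 6}  B4 = {0, 5}  B5 = {1, 4}  B6 = {0, 3}
Tree: B1–B2, B1–B3, B2–B4, B2–B5, B2–B6

Each bag holds 2 vertices, so the decomposition has width 1, which upper-bounds the treewidth. G has an edge, so its treewidth is at least 1. Combining the bounds, tw(G) = 1.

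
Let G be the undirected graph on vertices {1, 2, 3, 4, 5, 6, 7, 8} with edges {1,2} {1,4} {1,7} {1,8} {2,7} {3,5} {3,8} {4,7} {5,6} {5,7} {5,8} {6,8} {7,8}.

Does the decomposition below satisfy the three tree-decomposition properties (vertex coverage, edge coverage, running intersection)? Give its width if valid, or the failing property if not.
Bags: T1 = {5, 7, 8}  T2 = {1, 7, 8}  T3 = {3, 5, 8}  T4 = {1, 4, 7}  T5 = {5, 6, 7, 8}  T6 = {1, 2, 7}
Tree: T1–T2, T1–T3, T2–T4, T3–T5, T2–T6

A tree decomposition must satisfy three properties: every vertex lies in some bag; for every edge, both endpoints lie together in some bag; and for every vertex, the bags containing it form a connected subtree. Here bags containing vertex 7 are not connected in the tree, so the decomposition is invalid.

No — bags containing vertex 7 are not connected in the tree.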